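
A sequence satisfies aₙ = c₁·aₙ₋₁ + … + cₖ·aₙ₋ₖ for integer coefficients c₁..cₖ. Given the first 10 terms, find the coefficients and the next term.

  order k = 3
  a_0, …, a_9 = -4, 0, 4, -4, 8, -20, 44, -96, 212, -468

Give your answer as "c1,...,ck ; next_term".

  a_3 = -2·4 + 0·0 + -1·-4 = -4
  a_4 = -2·-4 + 0·4 + -1·0 = 8
  a_5 = -2·8 + 0·-4 + -1·4 = -20
  a_6 = -2·-20 + 0·8 + -1·-4 = 44
  a_7 = -2·44 + 0·-20 + -1·8 = -96
  a_8 = -2·-96 + 0·44 + -1·-20 = 212
  a_9 = -2·212 + 0·-96 + -1·44 = -468
  a_10 = -2·-468 + 0·212 + -1·-96 = 1032

-2,0,-1 ; 1032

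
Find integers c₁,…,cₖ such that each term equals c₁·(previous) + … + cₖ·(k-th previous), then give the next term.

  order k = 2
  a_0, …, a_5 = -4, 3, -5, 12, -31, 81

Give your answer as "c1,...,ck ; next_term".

  a_2 = -3·3 + -1·-4 = -5
  a_3 = -3·-5 + -1·3 = 12
  a_4 = -3·12 + -1·-5 = -31
  a_5 = -3·-31 + -1·12 = 81
  a_6 = -3·81 + -1·-31 = -212

-3,-1 ; -212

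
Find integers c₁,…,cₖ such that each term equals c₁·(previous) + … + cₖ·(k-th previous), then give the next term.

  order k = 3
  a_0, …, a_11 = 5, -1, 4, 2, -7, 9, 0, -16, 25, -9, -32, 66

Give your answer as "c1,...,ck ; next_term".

  a_3 = -1·4 + -1·-1 + 1·5 = 2
  a_4 = -1·2 + -1·4 + 1·-1 = -7
  a_5 = -1·-7 + -1·2 + 1·4 = 9
  a_6 = -1·9 + -1·-7 + 1·2 = 0
  a_7 = -1·0 + -1·9 + 1·-7 = -16
  a_8 = -1·-16 + -1·0 + 1·9 = 25
  a_9 = -1·25 + -1·-16 + 1·0 = -9
  a_10 = -1·-9 + -1·25 + 1·-16 = -32
  a_11 = -1·-32 + -1·-9 + 1·25 = 66
  a_12 = -1·66 + -1·-32 + 1·-9 = -43

-1,-1,1 ; -43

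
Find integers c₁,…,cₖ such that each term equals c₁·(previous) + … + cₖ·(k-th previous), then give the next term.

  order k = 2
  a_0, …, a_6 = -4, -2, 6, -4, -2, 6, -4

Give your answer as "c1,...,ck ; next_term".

  a_2 = -1·-2 + -1·-4 = 6
  a_3 = -1·6 + -1·-2 = -4
  a_4 = -1·-4 + -1·6 = -2
  a_5 = -1·-2 + -1·-4 = 6
  a_6 = -1·6 + -1·-2 = -4
  a_7 = -1·-4 + -1·6 = -2

-1,-1 ; -2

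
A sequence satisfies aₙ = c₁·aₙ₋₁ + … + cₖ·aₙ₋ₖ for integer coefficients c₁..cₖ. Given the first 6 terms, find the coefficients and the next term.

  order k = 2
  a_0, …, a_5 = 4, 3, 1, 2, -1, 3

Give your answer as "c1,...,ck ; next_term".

-1,1 ; -4

  a_2 = -1·3 + 1·4 = 1
  a_3 = -1·1 + 1·3 = 2
  a_4 = -1·2 + 1·1 = -1
  a_5 = -1·-1 + 1·2 = 3
  a_6 = -1·3 + 1·-1 = -4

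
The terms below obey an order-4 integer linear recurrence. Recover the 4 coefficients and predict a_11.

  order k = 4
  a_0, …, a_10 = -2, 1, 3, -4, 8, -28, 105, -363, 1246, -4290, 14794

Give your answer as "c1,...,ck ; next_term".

  a_4 = -3·-4 + 1·3 + -1·1 + 3·-2 = 8
  a_5 = -3·8 + 1·-4 + -1·3 + 3·1 = -28
  a_6 = -3·-28 + 1·8 + -1·-4 + 3·3 = 105
  a_7 = -3·105 + 1·-28 + -1·8 + 3·-4 = -363
  a_8 = -3·-363 + 1·105 + -1·-28 + 3·8 = 1246
  a_9 = -3·1246 + 1·-363 + -1·105 + 3·-28 = -4290
  a_10 = -3·-4290 + 1·1246 + -1·-363 + 3·105 = 14794
  a_11 = -3·14794 + 1·-4290 + -1·1246 + 3·-363 = -51007

-3,1,-1,3 ; -51007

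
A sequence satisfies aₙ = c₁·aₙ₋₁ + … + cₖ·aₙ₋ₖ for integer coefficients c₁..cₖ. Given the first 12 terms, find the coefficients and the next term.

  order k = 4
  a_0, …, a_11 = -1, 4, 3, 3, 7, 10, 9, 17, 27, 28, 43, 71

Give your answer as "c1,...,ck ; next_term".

0,0,2,1 ; 83

  a_4 = 0·3 + 0·3 + 2·4 + 1·-1 = 7
  a_5 = 0·7 + 0·3 + 2·3 + 1·4 = 10
  a_6 = 0·10 + 0·7 + 2·3 + 1·3 = 9
  a_7 = 0·9 + 0·10 + 2·7 + 1·3 = 17
  a_8 = 0·17 + 0·9 + 2·10 + 1·7 = 27
  a_9 = 0·27 + 0·17 + 2·9 + 1·10 = 28
  a_10 = 0·28 + 0·27 + 2·17 + 1·9 = 43
  a_11 = 0·43 + 0·28 + 2·27 + 1·17 = 71
  a_12 = 0·71 + 0·43 + 2·28 + 1·27 = 83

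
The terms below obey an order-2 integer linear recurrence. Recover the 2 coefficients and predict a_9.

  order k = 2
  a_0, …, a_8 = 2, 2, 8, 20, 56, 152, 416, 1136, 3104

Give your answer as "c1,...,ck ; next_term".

  a_2 = 2·2 + 2·2 = 8
  a_3 = 2·8 + 2·2 = 20
  a_4 = 2·20 + 2·8 = 56
  a_5 = 2·56 + 2·20 = 152
  a_6 = 2·152 + 2·56 = 416
  a_7 = 2·416 + 2·152 = 1136
  a_8 = 2·1136 + 2·416 = 3104
  a_9 = 2·3104 + 2·1136 = 8480

2,2 ; 8480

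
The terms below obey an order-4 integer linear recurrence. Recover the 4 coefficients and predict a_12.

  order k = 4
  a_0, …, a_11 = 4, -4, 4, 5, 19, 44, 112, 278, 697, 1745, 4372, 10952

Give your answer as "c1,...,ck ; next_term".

3,-1,-1,1 ; 27436

  a_4 = 3·5 + -1·4 + -1·-4 + 1·4 = 19
  a_5 = 3·19 + -1·5 + -1·4 + 1·-4 = 44
  a_6 = 3·44 + -1·19 + -1·5 + 1·4 = 112
  a_7 = 3·112 + -1·44 + -1·19 + 1·5 = 278
  a_8 = 3·278 + -1·112 + -1·44 + 1·19 = 697
  a_9 = 3·697 + -1·278 + -1·112 + 1·44 = 1745
  a_10 = 3·1745 + -1·697 + -1·278 + 1·112 = 4372
  a_11 = 3·4372 + -1·1745 + -1·697 + 1·278 = 10952
  a_12 = 3·10952 + -1·4372 + -1·1745 + 1·697 = 27436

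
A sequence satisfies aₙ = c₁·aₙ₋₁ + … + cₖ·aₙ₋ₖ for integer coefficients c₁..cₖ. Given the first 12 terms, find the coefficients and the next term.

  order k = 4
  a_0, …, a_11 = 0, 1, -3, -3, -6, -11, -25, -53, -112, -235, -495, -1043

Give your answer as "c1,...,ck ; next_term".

  a_4 = 2·-3 + 0·-3 + 0·1 + 1·0 = -6
  a_5 = 2·-6 + 0·-3 + 0·-3 + 1·1 = -11
  a_6 = 2·-11 + 0·-6 + 0·-3 + 1·-3 = -25
  a_7 = 2·-25 + 0·-11 + 0·-6 + 1·-3 = -53
  a_8 = 2·-53 + 0·-25 + 0·-11 + 1·-6 = -112
  a_9 = 2·-112 + 0·-53 + 0·-25 + 1·-11 = -235
  a_10 = 2·-235 + 0·-112 + 0·-53 + 1·-25 = -495
  a_11 = 2·-495 + 0·-235 + 0·-112 + 1·-53 = -1043
  a_12 = 2·-1043 + 0·-495 + 0·-235 + 1·-112 = -2198

2,0,0,1 ; -2198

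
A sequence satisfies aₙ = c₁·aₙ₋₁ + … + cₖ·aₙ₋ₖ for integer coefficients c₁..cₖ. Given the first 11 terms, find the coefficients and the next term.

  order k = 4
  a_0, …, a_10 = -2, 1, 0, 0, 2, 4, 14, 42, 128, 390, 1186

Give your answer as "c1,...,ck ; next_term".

  a_4 = 3·0 + 1·0 + -2·1 + -2·-2 = 2
  a_5 = 3·2 + 1·0 + -2·0 + -2·1 = 4
  a_6 = 3·4 + 1·2 + -2·0 + -2·0 = 14
  a_7 = 3·14 + 1·4 + -2·2 + -2·0 = 42
  a_8 = 3·42 + 1·14 + -2·4 + -2·2 = 128
  a_9 = 3·128 + 1·42 + -2·14 + -2·4 = 390
  a_10 = 3·390 + 1·128 + -2·42 + -2·14 = 1186
  a_11 = 3·1186 + 1·390 + -2·128 + -2·42 = 3608

3,1,-2,-2 ; 3608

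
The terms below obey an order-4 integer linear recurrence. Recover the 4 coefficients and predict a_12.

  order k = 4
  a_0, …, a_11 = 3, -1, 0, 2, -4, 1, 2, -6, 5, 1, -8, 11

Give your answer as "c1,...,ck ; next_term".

  a_4 = 0·2 + 0·0 + 1·-1 + -1·3 = -4
  a_5 = 0·-4 + 0·2 + 1·0 + -1·-1 = 1
  a_6 = 0·1 + 0·-4 + 1·2 + -1·0 = 2
  a_7 = 0·2 + 0·1 + 1·-4 + -1·2 = -6
  a_8 = 0·-6 + 0·2 + 1·1 + -1·-4 = 5
  a_9 = 0·5 + 0·-6 + 1·2 + -1·1 = 1
  a_10 = 0·1 + 0·5 + 1·-6 + -1·2 = -8
  a_11 = 0·-8 + 0·1 + 1·5 + -1·-6 = 11
  a_12 = 0·11 + 0·-8 + 1·1 + -1·5 = -4

0,0,1,-1 ; -4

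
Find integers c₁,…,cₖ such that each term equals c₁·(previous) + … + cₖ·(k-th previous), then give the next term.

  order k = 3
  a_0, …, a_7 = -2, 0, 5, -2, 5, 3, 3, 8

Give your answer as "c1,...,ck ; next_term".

  a_3 = 0·5 + 1·0 + 1·-2 = -2
  a_4 = 0·-2 + 1·5 + 1·0 = 5
  a_5 = 0·5 + 1·-2 + 1·5 = 3
  a_6 = 0·3 + 1·5 + 1·-2 = 3
  a_7 = 0·3 + 1·3 + 1·5 = 8
  a_8 = 0·8 + 1·3 + 1·3 = 6

0,1,1 ; 6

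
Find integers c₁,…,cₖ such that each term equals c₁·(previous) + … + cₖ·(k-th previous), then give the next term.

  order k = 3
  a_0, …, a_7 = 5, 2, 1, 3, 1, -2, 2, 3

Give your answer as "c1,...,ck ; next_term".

0,-1,1 ; -4

  a_3 = 0·1 + -1·2 + 1·5 = 3
  a_4 = 0·3 + -1·1 + 1·2 = 1
  a_5 = 0·1 + -1·3 + 1·1 = -2
  a_6 = 0·-2 + -1·1 + 1·3 = 2
  a_7 = 0·2 + -1·-2 + 1·1 = 3
  a_8 = 0·3 + -1·2 + 1·-2 = -4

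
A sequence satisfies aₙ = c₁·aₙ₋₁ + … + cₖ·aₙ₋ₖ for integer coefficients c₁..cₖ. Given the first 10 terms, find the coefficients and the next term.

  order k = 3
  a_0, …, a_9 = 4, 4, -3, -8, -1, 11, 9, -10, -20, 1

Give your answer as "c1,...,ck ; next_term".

  a_3 = 0·-3 + -1·4 + -1·4 = -8
  a_4 = 0·-8 + -1·-3 + -1·4 = -1
  a_5 = 0·-1 + -1·-8 + -1·-3 = 11
  a_6 = 0·11 + -1·-1 + -1·-8 = 9
  a_7 = 0·9 + -1·11 + -1·-1 = -10
  a_8 = 0·-10 + -1·9 + -1·11 = -20
  a_9 = 0·-20 + -1·-10 + -1·9 = 1
  a_10 = 0·1 + -1·-20 + -1·-10 = 30

0,-1,-1 ; 30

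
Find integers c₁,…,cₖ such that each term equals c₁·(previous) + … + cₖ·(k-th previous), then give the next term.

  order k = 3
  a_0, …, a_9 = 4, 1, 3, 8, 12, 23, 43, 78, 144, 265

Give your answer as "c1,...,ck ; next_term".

  a_3 = 1·3 + 1·1 + 1·4 = 8
  a_4 = 1·8 + 1·3 + 1·1 = 12
  a_5 = 1·12 + 1·8 + 1·3 = 23
  a_6 = 1·23 + 1·12 + 1·8 = 43
  a_7 = 1·43 + 1·23 + 1·12 = 78
  a_8 = 1·78 + 1·43 + 1·23 = 144
  a_9 = 1·144 + 1·78 + 1·43 = 265
  a_10 = 1·265 + 1·144 + 1·78 = 487

1,1,1 ; 487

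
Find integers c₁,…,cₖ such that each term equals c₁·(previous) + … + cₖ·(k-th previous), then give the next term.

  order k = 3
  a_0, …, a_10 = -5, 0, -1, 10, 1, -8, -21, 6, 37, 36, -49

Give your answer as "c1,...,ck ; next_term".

  a_3 = 0·-1 + -1·0 + -2·-5 = 10
  a_4 = 0·10 + -1·-1 + -2·0 = 1
  a_5 = 0·1 + -1·10 + -2·-1 = -8
  a_6 = 0·-8 + -1·1 + -2·10 = -21
  a_7 = 0·-21 + -1·-8 + -2·1 = 6
  a_8 = 0·6 + -1·-21 + -2·-8 = 37
  a_9 = 0·37 + -1·6 + -2·-21 = 36
  a_10 = 0·36 + -1·37 + -2·6 = -49
  a_11 = 0·-49 + -1·36 + -2·37 = -110

0,-1,-2 ; -110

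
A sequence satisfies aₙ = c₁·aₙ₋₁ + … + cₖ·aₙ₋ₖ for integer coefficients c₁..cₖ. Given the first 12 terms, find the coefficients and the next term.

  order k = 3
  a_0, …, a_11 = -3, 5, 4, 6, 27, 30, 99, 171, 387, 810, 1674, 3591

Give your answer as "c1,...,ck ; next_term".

  a_3 = 0·4 + 3·5 + 3·-3 = 6
  a_4 = 0·6 + 3·4 + 3·5 = 27
  a_5 = 0·27 + 3·6 + 3·4 = 30
  a_6 = 0·30 + 3·27 + 3·6 = 99
  a_7 = 0·99 + 3·30 + 3·27 = 171
  a_8 = 0·171 + 3·99 + 3·30 = 387
  a_9 = 0·387 + 3·171 + 3·99 = 810
  a_10 = 0·810 + 3·387 + 3·171 = 1674
  a_11 = 0·1674 + 3·810 + 3·387 = 3591
  a_12 = 0·3591 + 3·1674 + 3·810 = 7452

0,3,3 ; 7452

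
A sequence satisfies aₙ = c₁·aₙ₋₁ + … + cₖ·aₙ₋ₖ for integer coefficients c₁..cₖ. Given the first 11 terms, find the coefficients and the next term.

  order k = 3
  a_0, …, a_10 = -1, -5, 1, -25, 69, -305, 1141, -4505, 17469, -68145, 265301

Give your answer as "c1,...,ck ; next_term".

-3,4,2 ; -1033545

  a_3 = -3·1 + 4·-5 + 2·-1 = -25
  a_4 = -3·-25 + 4·1 + 2·-5 = 69
  a_5 = -3·69 + 4·-25 + 2·1 = -305
  a_6 = -3·-305 + 4·69 + 2·-25 = 1141
  a_7 = -3·1141 + 4·-305 + 2·69 = -4505
  a_8 = -3·-4505 + 4·1141 + 2·-305 = 17469
  a_9 = -3·17469 + 4·-4505 + 2·1141 = -68145
  a_10 = -3·-68145 + 4·17469 + 2·-4505 = 265301
  a_11 = -3·265301 + 4·-68145 + 2·17469 = -1033545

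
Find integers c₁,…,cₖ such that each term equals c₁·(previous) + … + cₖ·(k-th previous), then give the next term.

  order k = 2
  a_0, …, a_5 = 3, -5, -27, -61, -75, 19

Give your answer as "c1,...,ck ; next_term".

  a_2 = 3·-5 + -4·3 = -27
  a_3 = 3·-27 + -4·-5 = -61
  a_4 = 3·-61 + -4·-27 = -75
  a_5 = 3·-75 + -4·-61 = 19
  a_6 = 3·19 + -4·-75 = 357

3,-4 ; 357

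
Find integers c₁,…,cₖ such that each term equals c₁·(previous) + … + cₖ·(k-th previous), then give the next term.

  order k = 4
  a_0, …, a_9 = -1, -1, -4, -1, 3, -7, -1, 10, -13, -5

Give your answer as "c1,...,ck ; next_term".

-1,-1,1,1 ; 27

  a_4 = -1·-1 + -1·-4 + 1·-1 + 1·-1 = 3
  a_5 = -1·3 + -1·-1 + 1·-4 + 1·-1 = -7
  a_6 = -1·-7 + -1·3 + 1·-1 + 1·-4 = -1
  a_7 = -1·-1 + -1·-7 + 1·3 + 1·-1 = 10
  a_8 = -1·10 + -1·-1 + 1·-7 + 1·3 = -13
  a_9 = -1·-13 + -1·10 + 1·-1 + 1·-7 = -5
  a_10 = -1·-5 + -1·-13 + 1·10 + 1·-1 = 27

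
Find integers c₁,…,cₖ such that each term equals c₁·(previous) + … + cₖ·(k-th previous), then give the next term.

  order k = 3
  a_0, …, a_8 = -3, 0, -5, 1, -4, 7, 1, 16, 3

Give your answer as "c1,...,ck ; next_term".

1,1,-2 ; 17

  a_3 = 1·-5 + 1·0 + -2·-3 = 1
  a_4 = 1·1 + 1·-5 + -2·0 = -4
  a_5 = 1·-4 + 1·1 + -2·-5 = 7
  a_6 = 1·7 + 1·-4 + -2·1 = 1
  a_7 = 1·1 + 1·7 + -2·-4 = 16
  a_8 = 1·16 + 1·1 + -2·7 = 3
  a_9 = 1·3 + 1·16 + -2·1 = 17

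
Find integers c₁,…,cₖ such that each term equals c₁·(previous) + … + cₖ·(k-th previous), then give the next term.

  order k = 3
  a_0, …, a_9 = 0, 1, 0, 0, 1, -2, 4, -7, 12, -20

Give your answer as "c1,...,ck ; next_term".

  a_3 = -2·0 + 0·1 + 1·0 = 0
  a_4 = -2·0 + 0·0 + 1·1 = 1
  a_5 = -2·1 + 0·0 + 1·0 = -2
  a_6 = -2·-2 + 0·1 + 1·0 = 4
  a_7 = -2·4 + 0·-2 + 1·1 = -7
  a_8 = -2·-7 + 0·4 + 1·-2 = 12
  a_9 = -2·12 + 0·-7 + 1·4 = -20
  a_10 = -2·-20 + 0·12 + 1·-7 = 33

-2,0,1 ; 33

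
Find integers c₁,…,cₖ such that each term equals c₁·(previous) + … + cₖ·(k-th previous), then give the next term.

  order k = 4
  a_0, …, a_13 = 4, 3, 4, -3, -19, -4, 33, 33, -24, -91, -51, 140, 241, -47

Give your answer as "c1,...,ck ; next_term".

0,-2,-1,-2 ; -520

  a_4 = 0·-3 + -2·4 + -1·3 + -2·4 = -19
  a_5 = 0·-19 + -2·-3 + -1·4 + -2·3 = -4
  a_6 = 0·-4 + -2·-19 + -1·-3 + -2·4 = 33
  a_7 = 0·33 + -2·-4 + -1·-19 + -2·-3 = 33
  a_8 = 0·33 + -2·33 + -1·-4 + -2·-19 = -24
  a_9 = 0·-24 + -2·33 + -1·33 + -2·-4 = -91
  a_10 = 0·-91 + -2·-24 + -1·33 + -2·33 = -51
  a_11 = 0·-51 + -2·-91 + -1·-24 + -2·33 = 140
  a_12 = 0·140 + -2·-51 + -1·-91 + -2·-24 = 241
  a_13 = 0·241 + -2·140 + -1·-51 + -2·-91 = -47
  a_14 = 0·-47 + -2·241 + -1·140 + -2·-51 = -520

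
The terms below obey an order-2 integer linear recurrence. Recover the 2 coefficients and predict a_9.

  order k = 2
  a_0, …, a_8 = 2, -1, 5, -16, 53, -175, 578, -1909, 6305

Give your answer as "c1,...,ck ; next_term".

  a_2 = -3·-1 + 1·2 = 5
  a_3 = -3·5 + 1·-1 = -16
  a_4 = -3·-16 + 1·5 = 53
  a_5 = -3·53 + 1·-16 = -175
  a_6 = -3·-175 + 1·53 = 578
  a_7 = -3·578 + 1·-175 = -1909
  a_8 = -3·-1909 + 1·578 = 6305
  a_9 = -3·6305 + 1·-1909 = -20824

-3,1 ; -20824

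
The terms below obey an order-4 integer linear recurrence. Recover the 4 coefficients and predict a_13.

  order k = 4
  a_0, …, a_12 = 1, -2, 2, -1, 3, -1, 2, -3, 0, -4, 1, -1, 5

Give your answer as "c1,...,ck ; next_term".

  a_4 = 0·-1 + 1·2 + -1·-2 + -1·1 = 3
  a_5 = 0·3 + 1·-1 + -1·2 + -1·-2 = -1
  a_6 = 0·-1 + 1·3 + -1·-1 + -1·2 = 2
  a_7 = 0·2 + 1·-1 + -1·3 + -1·-1 = -3
  a_8 = 0·-3 + 1·2 + -1·-1 + -1·3 = 0
  a_9 = 0·0 + 1·-3 + -1·2 + -1·-1 = -4
  a_10 = 0·-4 + 1·0 + -1·-3 + -1·2 = 1
  a_11 = 0·1 + 1·-4 + -1·0 + -1·-3 = -1
  a_12 = 0·-1 + 1·1 + -1·-4 + -1·0 = 5
  a_13 = 0·5 + 1·-1 + -1·1 + -1·-4 = 2

0,1,-1,-1 ; 2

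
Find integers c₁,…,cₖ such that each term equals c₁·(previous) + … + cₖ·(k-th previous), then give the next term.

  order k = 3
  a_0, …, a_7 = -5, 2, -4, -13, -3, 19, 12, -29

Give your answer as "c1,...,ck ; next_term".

1,-2,1 ; -34

  a_3 = 1·-4 + -2·2 + 1·-5 = -13
  a_4 = 1·-13 + -2·-4 + 1·2 = -3
  a_5 = 1·-3 + -2·-13 + 1·-4 = 19
  a_6 = 1·19 + -2·-3 + 1·-13 = 12
  a_7 = 1·12 + -2·19 + 1·-3 = -29
  a_8 = 1·-29 + -2·12 + 1·19 = -34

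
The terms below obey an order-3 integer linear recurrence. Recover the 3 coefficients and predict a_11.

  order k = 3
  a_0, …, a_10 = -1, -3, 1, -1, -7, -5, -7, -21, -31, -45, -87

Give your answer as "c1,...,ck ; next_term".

  a_3 = 1·1 + 0·-3 + 2·-1 = -1
  a_4 = 1·-1 + 0·1 + 2·-3 = -7
  a_5 = 1·-7 + 0·-1 + 2·1 = -5
  a_6 = 1·-5 + 0·-7 + 2·-1 = -7
  a_7 = 1·-7 + 0·-5 + 2·-7 = -21
  a_8 = 1·-21 + 0·-7 + 2·-5 = -31
  a_9 = 1·-31 + 0·-21 + 2·-7 = -45
  a_10 = 1·-45 + 0·-31 + 2·-21 = -87
  a_11 = 1·-87 + 0·-45 + 2·-31 = -149

1,0,2 ; -149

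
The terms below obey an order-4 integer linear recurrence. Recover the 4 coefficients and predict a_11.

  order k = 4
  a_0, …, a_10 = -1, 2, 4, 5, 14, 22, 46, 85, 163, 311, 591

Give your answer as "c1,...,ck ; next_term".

1,2,0,-1 ; 1128

  a_4 = 1·5 + 2·4 + 0·2 + -1·-1 = 14
  a_5 = 1·14 + 2·5 + 0·4 + -1·2 = 22
  a_6 = 1·22 + 2·14 + 0·5 + -1·4 = 46
  a_7 = 1·46 + 2·22 + 0·14 + -1·5 = 85
  a_8 = 1·85 + 2·46 + 0·22 + -1·14 = 163
  a_9 = 1·163 + 2·85 + 0·46 + -1·22 = 311
  a_10 = 1·311 + 2·163 + 0·85 + -1·46 = 591
  a_11 = 1·591 + 2·311 + 0·163 + -1·85 = 1128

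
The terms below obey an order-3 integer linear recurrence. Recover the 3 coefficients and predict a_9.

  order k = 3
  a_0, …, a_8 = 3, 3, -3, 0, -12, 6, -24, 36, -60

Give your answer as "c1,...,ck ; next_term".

0,2,-2 ; 120

  a_3 = 0·-3 + 2·3 + -2·3 = 0
  a_4 = 0·0 + 2·-3 + -2·3 = -12
  a_5 = 0·-12 + 2·0 + -2·-3 = 6
  a_6 = 0·6 + 2·-12 + -2·0 = -24
  a_7 = 0·-24 + 2·6 + -2·-12 = 36
  a_8 = 0·36 + 2·-24 + -2·6 = -60
  a_9 = 0·-60 + 2·36 + -2·-24 = 120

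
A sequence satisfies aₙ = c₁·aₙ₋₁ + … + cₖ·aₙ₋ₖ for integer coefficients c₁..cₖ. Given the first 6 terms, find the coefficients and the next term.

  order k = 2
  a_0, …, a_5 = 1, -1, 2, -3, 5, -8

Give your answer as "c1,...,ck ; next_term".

  a_2 = -1·-1 + 1·1 = 2
  a_3 = -1·2 + 1·-1 = -3
  a_4 = -1·-3 + 1·2 = 5
  a_5 = -1·5 + 1·-3 = -8
  a_6 = -1·-8 + 1·5 = 13

-1,1 ; 13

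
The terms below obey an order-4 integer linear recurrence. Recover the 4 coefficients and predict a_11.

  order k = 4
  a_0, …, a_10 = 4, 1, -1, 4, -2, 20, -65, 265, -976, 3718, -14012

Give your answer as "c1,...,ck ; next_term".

-3,3,1,3 ; 53009

  a_4 = -3·4 + 3·-1 + 1·1 + 3·4 = -2
  a_5 = -3·-2 + 3·4 + 1·-1 + 3·1 = 20
  a_6 = -3·20 + 3·-2 + 1·4 + 3·-1 = -65
  a_7 = -3·-65 + 3·20 + 1·-2 + 3·4 = 265
  a_8 = -3·265 + 3·-65 + 1·20 + 3·-2 = -976
  a_9 = -3·-976 + 3·265 + 1·-65 + 3·20 = 3718
  a_10 = -3·3718 + 3·-976 + 1·265 + 3·-65 = -14012
  a_11 = -3·-14012 + 3·3718 + 1·-976 + 3·265 = 53009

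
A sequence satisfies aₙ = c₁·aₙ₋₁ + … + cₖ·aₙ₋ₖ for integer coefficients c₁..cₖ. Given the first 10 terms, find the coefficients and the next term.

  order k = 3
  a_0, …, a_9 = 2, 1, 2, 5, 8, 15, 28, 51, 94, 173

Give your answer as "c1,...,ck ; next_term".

  a_3 = 1·2 + 1·1 + 1·2 = 5
  a_4 = 1·5 + 1·2 + 1·1 = 8
  a_5 = 1·8 + 1·5 + 1·2 = 15
  a_6 = 1·15 + 1·8 + 1·5 = 28
  a_7 = 1·28 + 1·15 + 1·8 = 51
  a_8 = 1·51 + 1·28 + 1·15 = 94
  a_9 = 1·94 + 1·51 + 1·28 = 173
  a_10 = 1·173 + 1·94 + 1·51 = 318

1,1,1 ; 318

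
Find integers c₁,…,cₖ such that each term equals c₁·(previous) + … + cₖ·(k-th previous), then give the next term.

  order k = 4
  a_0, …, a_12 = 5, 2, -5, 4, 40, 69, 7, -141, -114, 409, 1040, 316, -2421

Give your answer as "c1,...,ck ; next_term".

2,-3,1,3 ; -3523

  a_4 = 2·4 + -3·-5 + 1·2 + 3·5 = 40
  a_5 = 2·40 + -3·4 + 1·-5 + 3·2 = 69
  a_6 = 2·69 + -3·40 + 1·4 + 3·-5 = 7
  a_7 = 2·7 + -3·69 + 1·40 + 3·4 = -141
  a_8 = 2·-141 + -3·7 + 1·69 + 3·40 = -114
  a_9 = 2·-114 + -3·-141 + 1·7 + 3·69 = 409
  a_10 = 2·409 + -3·-114 + 1·-141 + 3·7 = 1040
  a_11 = 2·1040 + -3·409 + 1·-114 + 3·-141 = 316
  a_12 = 2·316 + -3·1040 + 1·409 + 3·-114 = -2421
  a_13 = 2·-2421 + -3·316 + 1·1040 + 3·409 = -3523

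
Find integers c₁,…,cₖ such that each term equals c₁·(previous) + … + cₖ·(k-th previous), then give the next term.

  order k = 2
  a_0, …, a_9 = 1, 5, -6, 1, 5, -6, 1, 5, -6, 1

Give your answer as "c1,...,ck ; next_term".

  a_2 = -1·5 + -1·1 = -6
  a_3 = -1·-6 + -1·5 = 1
  a_4 = -1·1 + -1·-6 = 5
  a_5 = -1·5 + -1·1 = -6
  a_6 = -1·-6 + -1·5 = 1
  a_7 = -1·1 + -1·-6 = 5
  a_8 = -1·5 + -1·1 = -6
  a_9 = -1·-6 + -1·5 = 1
  a_10 = -1·1 + -1·-6 = 5

-1,-1 ; 5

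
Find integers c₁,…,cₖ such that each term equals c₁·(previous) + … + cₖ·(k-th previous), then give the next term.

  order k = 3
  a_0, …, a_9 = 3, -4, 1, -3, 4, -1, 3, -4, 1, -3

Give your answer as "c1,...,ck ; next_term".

0,0,-1 ; 4

  a_3 = 0·1 + 0·-4 + -1·3 = -3
  a_4 = 0·-3 + 0·1 + -1·-4 = 4
  a_5 = 0·4 + 0·-3 + -1·1 = -1
  a_6 = 0·-1 + 0·4 + -1·-3 = 3
  a_7 = 0·3 + 0·-1 + -1·4 = -4
  a_8 = 0·-4 + 0·3 + -1·-1 = 1
  a_9 = 0·1 + 0·-4 + -1·3 = -3
  a_10 = 0·-3 + 0·1 + -1·-4 = 4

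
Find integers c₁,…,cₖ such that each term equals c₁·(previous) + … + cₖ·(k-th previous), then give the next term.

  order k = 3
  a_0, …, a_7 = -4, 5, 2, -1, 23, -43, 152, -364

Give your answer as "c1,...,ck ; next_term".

-2,3,3 ; 1055

  a_3 = -2·2 + 3·5 + 3·-4 = -1
  a_4 = -2·-1 + 3·2 + 3·5 = 23
  a_5 = -2·23 + 3·-1 + 3·2 = -43
  a_6 = -2·-43 + 3·23 + 3·-1 = 152
  a_7 = -2·152 + 3·-43 + 3·23 = -364
  a_8 = -2·-364 + 3·152 + 3·-43 = 1055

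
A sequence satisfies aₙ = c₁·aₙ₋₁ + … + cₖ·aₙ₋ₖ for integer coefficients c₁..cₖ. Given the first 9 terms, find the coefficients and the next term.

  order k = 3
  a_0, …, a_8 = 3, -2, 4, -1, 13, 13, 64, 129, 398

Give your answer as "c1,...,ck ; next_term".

1,4,1 ; 978

  a_3 = 1·4 + 4·-2 + 1·3 = -1
  a_4 = 1·-1 + 4·4 + 1·-2 = 13
  a_5 = 1·13 + 4·-1 + 1·4 = 13
  a_6 = 1·13 + 4·13 + 1·-1 = 64
  a_7 = 1·64 + 4·13 + 1·13 = 129
  a_8 = 1·129 + 4·64 + 1·13 = 398
  a_9 = 1·398 + 4·129 + 1·64 = 978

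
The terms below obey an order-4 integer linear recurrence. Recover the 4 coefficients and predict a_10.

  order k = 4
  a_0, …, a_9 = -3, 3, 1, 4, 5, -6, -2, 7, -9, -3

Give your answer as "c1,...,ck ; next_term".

0,-1,1,-1 ; 18

  a_4 = 0·4 + -1·1 + 1·3 + -1·-3 = 5
  a_5 = 0·5 + -1·4 + 1·1 + -1·3 = -6
  a_6 = 0·-6 + -1·5 + 1·4 + -1·1 = -2
  a_7 = 0·-2 + -1·-6 + 1·5 + -1·4 = 7
  a_8 = 0·7 + -1·-2 + 1·-6 + -1·5 = -9
  a_9 = 0·-9 + -1·7 + 1·-2 + -1·-6 = -3
  a_10 = 0·-3 + -1·-9 + 1·7 + -1·-2 = 18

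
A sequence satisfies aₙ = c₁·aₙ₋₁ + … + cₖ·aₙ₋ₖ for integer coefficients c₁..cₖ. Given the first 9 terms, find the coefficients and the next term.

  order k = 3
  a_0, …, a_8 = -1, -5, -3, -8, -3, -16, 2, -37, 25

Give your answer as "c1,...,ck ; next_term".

-1,2,1 ; -97

  a_3 = -1·-3 + 2·-5 + 1·-1 = -8
  a_4 = -1·-8 + 2·-3 + 1·-5 = -3
  a_5 = -1·-3 + 2·-8 + 1·-3 = -16
  a_6 = -1·-16 + 2·-3 + 1·-8 = 2
  a_7 = -1·2 + 2·-16 + 1·-3 = -37
  a_8 = -1·-37 + 2·2 + 1·-16 = 25
  a_9 = -1·25 + 2·-37 + 1·2 = -97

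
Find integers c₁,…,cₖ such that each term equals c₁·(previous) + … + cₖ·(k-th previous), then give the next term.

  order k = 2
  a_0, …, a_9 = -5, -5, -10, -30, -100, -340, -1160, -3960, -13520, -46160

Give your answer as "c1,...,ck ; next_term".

4,-2 ; -157600

  a_2 = 4·-5 + -2·-5 = -10
  a_3 = 4·-10 + -2·-5 = -30
  a_4 = 4·-30 + -2·-10 = -100
  a_5 = 4·-100 + -2·-30 = -340
  a_6 = 4·-340 + -2·-100 = -1160
  a_7 = 4·-1160 + -2·-340 = -3960
  a_8 = 4·-3960 + -2·-1160 = -13520
  a_9 = 4·-13520 + -2·-3960 = -46160
  a_10 = 4·-46160 + -2·-13520 = -157600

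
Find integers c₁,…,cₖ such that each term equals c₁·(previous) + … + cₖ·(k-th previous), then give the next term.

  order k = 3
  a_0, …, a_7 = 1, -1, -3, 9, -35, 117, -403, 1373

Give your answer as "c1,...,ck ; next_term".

  a_3 = -3·-3 + 2·-1 + 2·1 = 9
  a_4 = -3·9 + 2·-3 + 2·-1 = -35
  a_5 = -3·-35 + 2·9 + 2·-3 = 117
  a_6 = -3·117 + 2·-35 + 2·9 = -403
  a_7 = -3·-403 + 2·117 + 2·-35 = 1373
  a_8 = -3·1373 + 2·-403 + 2·117 = -4691

-3,2,2 ; -4691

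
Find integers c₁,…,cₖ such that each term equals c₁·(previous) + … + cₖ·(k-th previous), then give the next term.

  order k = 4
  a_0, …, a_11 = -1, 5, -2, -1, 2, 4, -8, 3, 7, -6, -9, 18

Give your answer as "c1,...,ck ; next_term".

-1,-1,0,1 ; -2

  a_4 = -1·-1 + -1·-2 + 0·5 + 1·-1 = 2
  a_5 = -1·2 + -1·-1 + 0·-2 + 1·5 = 4
  a_6 = -1·4 + -1·2 + 0·-1 + 1·-2 = -8
  a_7 = -1·-8 + -1·4 + 0·2 + 1·-1 = 3
  a_8 = -1·3 + -1·-8 + 0·4 + 1·2 = 7
  a_9 = -1·7 + -1·3 + 0·-8 + 1·4 = -6
  a_10 = -1·-6 + -1·7 + 0·3 + 1·-8 = -9
  a_11 = -1·-9 + -1·-6 + 0·7 + 1·3 = 18
  a_12 = -1·18 + -1·-9 + 0·-6 + 1·7 = -2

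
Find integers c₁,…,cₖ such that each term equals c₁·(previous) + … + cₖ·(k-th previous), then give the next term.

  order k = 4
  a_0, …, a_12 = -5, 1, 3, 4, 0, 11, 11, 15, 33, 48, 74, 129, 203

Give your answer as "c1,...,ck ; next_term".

  a_4 = 0·4 + 1·3 + 2·1 + 1·-5 = 0
  a_5 = 0·0 + 1·4 + 2·3 + 1·1 = 11
  a_6 = 0·11 + 1·0 + 2·4 + 1·3 = 11
  a_7 = 0·11 + 1·11 + 2·0 + 1·4 = 15
  a_8 = 0·15 + 1·11 + 2·11 + 1·0 = 33
  a_9 = 0·33 + 1·15 + 2·11 + 1·11 = 48
  a_10 = 0·48 + 1·33 + 2·15 + 1·11 = 74
  a_11 = 0·74 + 1·48 + 2·33 + 1·15 = 129
  a_12 = 0·129 + 1·74 + 2·48 + 1·33 = 203
  a_13 = 0·203 + 1·129 + 2·74 + 1·48 = 325

0,1,2,1 ; 325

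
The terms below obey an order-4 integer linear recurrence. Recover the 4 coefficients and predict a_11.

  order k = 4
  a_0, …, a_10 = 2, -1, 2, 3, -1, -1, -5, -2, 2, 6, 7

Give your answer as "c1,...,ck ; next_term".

0,0,-1,-1 ; 0

  a_4 = 0·3 + 0·2 + -1·-1 + -1·2 = -1
  a_5 = 0·-1 + 0·3 + -1·2 + -1·-1 = -1
  a_6 = 0·-1 + 0·-1 + -1·3 + -1·2 = -5
  a_7 = 0·-5 + 0·-1 + -1·-1 + -1·3 = -2
  a_8 = 0·-2 + 0·-5 + -1·-1 + -1·-1 = 2
  a_9 = 0·2 + 0·-2 + -1·-5 + -1·-1 = 6
  a_10 = 0·6 + 0·2 + -1·-2 + -1·-5 = 7
  a_11 = 0·7 + 0·6 + -1·2 + -1·-2 = 0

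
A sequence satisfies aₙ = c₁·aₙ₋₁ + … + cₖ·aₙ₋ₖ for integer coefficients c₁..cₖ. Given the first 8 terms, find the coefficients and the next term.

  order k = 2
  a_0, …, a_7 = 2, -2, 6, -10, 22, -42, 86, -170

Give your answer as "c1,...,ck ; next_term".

-1,2 ; 342

  a_2 = -1·-2 + 2·2 = 6
  a_3 = -1·6 + 2·-2 = -10
  a_4 = -1·-10 + 2·6 = 22
  a_5 = -1·22 + 2·-10 = -42
  a_6 = -1·-42 + 2·22 = 86
  a_7 = -1·86 + 2·-42 = -170
  a_8 = -1·-170 + 2·86 = 342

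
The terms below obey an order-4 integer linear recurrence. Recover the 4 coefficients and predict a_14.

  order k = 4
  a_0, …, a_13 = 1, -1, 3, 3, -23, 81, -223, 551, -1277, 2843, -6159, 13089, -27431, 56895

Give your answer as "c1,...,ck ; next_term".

-4,-4,1,2 ; -117085

  a_4 = -4·3 + -4·3 + 1·-1 + 2·1 = -23
  a_5 = -4·-23 + -4·3 + 1·3 + 2·-1 = 81
  a_6 = -4·81 + -4·-23 + 1·3 + 2·3 = -223
  a_7 = -4·-223 + -4·81 + 1·-23 + 2·3 = 551
  a_8 = -4·551 + -4·-223 + 1·81 + 2·-23 = -1277
  a_9 = -4·-1277 + -4·551 + 1·-223 + 2·81 = 2843
  a_10 = -4·2843 + -4·-1277 + 1·551 + 2·-223 = -6159
  a_11 = -4·-6159 + -4·2843 + 1·-1277 + 2·551 = 13089
  a_12 = -4·13089 + -4·-6159 + 1·2843 + 2·-1277 = -27431
  a_13 = -4·-27431 + -4·13089 + 1·-6159 + 2·2843 = 56895
  a_14 = -4·56895 + -4·-27431 + 1·13089 + 2·-6159 = -117085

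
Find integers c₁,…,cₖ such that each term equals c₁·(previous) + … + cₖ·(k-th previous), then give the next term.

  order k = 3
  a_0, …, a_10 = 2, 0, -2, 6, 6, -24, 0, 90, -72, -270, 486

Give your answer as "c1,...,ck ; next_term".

  a_3 = 0·-2 + -3·0 + 3·2 = 6
  a_4 = 0·6 + -3·-2 + 3·0 = 6
  a_5 = 0·6 + -3·6 + 3·-2 = -24
  a_6 = 0·-24 + -3·6 + 3·6 = 0
  a_7 = 0·0 + -3·-24 + 3·6 = 90
  a_8 = 0·90 + -3·0 + 3·-24 = -72
  a_9 = 0·-72 + -3·90 + 3·0 = -270
  a_10 = 0·-270 + -3·-72 + 3·90 = 486
  a_11 = 0·486 + -3·-270 + 3·-72 = 594

0,-3,3 ; 594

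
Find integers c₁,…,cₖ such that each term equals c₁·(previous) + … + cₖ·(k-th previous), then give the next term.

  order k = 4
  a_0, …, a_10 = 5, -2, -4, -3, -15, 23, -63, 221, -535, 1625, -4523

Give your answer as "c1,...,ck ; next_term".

-1,4,-4,-2 ; 12721

  a_4 = -1·-3 + 4·-4 + -4·-2 + -2·5 = -15
  a_5 = -1·-15 + 4·-3 + -4·-4 + -2·-2 = 23
  a_6 = -1·23 + 4·-15 + -4·-3 + -2·-4 = -63
  a_7 = -1·-63 + 4·23 + -4·-15 + -2·-3 = 221
  a_8 = -1·221 + 4·-63 + -4·23 + -2·-15 = -535
  a_9 = -1·-535 + 4·221 + -4·-63 + -2·23 = 1625
  a_10 = -1·1625 + 4·-535 + -4·221 + -2·-63 = -4523
  a_11 = -1·-4523 + 4·1625 + -4·-535 + -2·221 = 12721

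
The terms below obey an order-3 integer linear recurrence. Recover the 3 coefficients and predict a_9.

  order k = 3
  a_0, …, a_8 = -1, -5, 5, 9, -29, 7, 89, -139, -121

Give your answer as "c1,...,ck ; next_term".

  a_3 = -1·5 + -3·-5 + 1·-1 = 9
  a_4 = -1·9 + -3·5 + 1·-5 = -29
  a_5 = -1·-29 + -3·9 + 1·5 = 7
  a_6 = -1·7 + -3·-29 + 1·9 = 89
  a_7 = -1·89 + -3·7 + 1·-29 = -139
  a_8 = -1·-139 + -3·89 + 1·7 = -121
  a_9 = -1·-121 + -3·-139 + 1·89 = 627

-1,-3,1 ; 627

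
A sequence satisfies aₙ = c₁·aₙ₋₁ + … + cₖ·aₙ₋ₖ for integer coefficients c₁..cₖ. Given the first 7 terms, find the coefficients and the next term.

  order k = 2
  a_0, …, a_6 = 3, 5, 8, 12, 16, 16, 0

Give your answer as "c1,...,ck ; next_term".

4,-4 ; -64

  a_2 = 4·5 + -4·3 = 8
  a_3 = 4·8 + -4·5 = 12
  a_4 = 4·12 + -4·8 = 16
  a_5 = 4·16 + -4·12 = 16
  a_6 = 4·16 + -4·16 = 0
  a_7 = 4·0 + -4·16 = -64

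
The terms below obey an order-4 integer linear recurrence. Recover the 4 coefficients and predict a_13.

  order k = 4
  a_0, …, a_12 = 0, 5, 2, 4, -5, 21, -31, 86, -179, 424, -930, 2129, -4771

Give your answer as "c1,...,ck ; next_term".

-1,2,-1,2 ; 10807

  a_4 = -1·4 + 2·2 + -1·5 + 2·0 = -5
  a_5 = -1·-5 + 2·4 + -1·2 + 2·5 = 21
  a_6 = -1·21 + 2·-5 + -1·4 + 2·2 = -31
  a_7 = -1·-31 + 2·21 + -1·-5 + 2·4 = 86
  a_8 = -1·86 + 2·-31 + -1·21 + 2·-5 = -179
  a_9 = -1·-179 + 2·86 + -1·-31 + 2·21 = 424
  a_10 = -1·424 + 2·-179 + -1·86 + 2·-31 = -930
  a_11 = -1·-930 + 2·424 + -1·-179 + 2·86 = 2129
  a_12 = -1·2129 + 2·-930 + -1·424 + 2·-179 = -4771
  a_13 = -1·-4771 + 2·2129 + -1·-930 + 2·424 = 10807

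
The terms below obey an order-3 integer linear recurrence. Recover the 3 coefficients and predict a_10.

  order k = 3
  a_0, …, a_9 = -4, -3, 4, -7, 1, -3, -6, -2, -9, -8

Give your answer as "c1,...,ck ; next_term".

  a_3 = 0·4 + 1·-3 + 1·-4 = -7
  a_4 = 0·-7 + 1·4 + 1·-3 = 1
  a_5 = 0·1 + 1·-7 + 1·4 = -3
  a_6 = 0·-3 + 1·1 + 1·-7 = -6
  a_7 = 0·-6 + 1·-3 + 1·1 = -2
  a_8 = 0·-2 + 1·-6 + 1·-3 = -9
  a_9 = 0·-9 + 1·-2 + 1·-6 = -8
  a_10 = 0·-8 + 1·-9 + 1·-2 = -11

0,1,1 ; -11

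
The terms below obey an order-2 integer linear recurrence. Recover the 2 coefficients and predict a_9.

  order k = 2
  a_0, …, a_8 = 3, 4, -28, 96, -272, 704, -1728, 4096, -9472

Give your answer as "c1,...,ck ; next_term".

-4,-4 ; 21504

  a_2 = -4·4 + -4·3 = -28
  a_3 = -4·-28 + -4·4 = 96
  a_4 = -4·96 + -4·-28 = -272
  a_5 = -4·-272 + -4·96 = 704
  a_6 = -4·704 + -4·-272 = -1728
  a_7 = -4·-1728 + -4·704 = 4096
  a_8 = -4·4096 + -4·-1728 = -9472
  a_9 = -4·-9472 + -4·4096 = 21504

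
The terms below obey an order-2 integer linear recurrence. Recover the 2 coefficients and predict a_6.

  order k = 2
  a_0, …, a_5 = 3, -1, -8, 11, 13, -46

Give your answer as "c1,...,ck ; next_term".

-1,-3 ; 7

  a_2 = -1·-1 + -3·3 = -8
  a_3 = -1·-8 + -3·-1 = 11
  a_4 = -1·11 + -3·-8 = 13
  a_5 = -1·13 + -3·11 = -46
  a_6 = -1·-46 + -3·13 = 7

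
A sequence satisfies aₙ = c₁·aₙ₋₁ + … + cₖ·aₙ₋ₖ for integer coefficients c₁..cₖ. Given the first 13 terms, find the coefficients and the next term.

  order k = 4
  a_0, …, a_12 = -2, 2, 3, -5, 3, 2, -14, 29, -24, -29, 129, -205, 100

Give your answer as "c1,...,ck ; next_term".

-2,-3,-1,-2 ; 344

  a_4 = -2·-5 + -3·3 + -1·2 + -2·-2 = 3
  a_5 = -2·3 + -3·-5 + -1·3 + -2·2 = 2
  a_6 = -2·2 + -3·3 + -1·-5 + -2·3 = -14
  a_7 = -2·-14 + -3·2 + -1·3 + -2·-5 = 29
  a_8 = -2·29 + -3·-14 + -1·2 + -2·3 = -24
  a_9 = -2·-24 + -3·29 + -1·-14 + -2·2 = -29
  a_10 = -2·-29 + -3·-24 + -1·29 + -2·-14 = 129
  a_11 = -2·129 + -3·-29 + -1·-24 + -2·29 = -205
  a_12 = -2·-205 + -3·129 + -1·-29 + -2·-24 = 100
  a_13 = -2·100 + -3·-205 + -1·129 + -2·-29 = 344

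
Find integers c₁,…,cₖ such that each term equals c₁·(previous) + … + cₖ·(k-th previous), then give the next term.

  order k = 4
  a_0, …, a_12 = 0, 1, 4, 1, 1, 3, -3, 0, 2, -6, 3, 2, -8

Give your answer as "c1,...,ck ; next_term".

  a_4 = 0·1 + 0·4 + 1·1 + -1·0 = 1
  a_5 = 0·1 + 0·1 + 1·4 + -1·1 = 3
  a_6 = 0·3 + 0·1 + 1·1 + -1·4 = -3
  a_7 = 0·-3 + 0·3 + 1·1 + -1·1 = 0
  a_8 = 0·0 + 0·-3 + 1·3 + -1·1 = 2
  a_9 = 0·2 + 0·0 + 1·-3 + -1·3 = -6
  a_10 = 0·-6 + 0·2 + 1·0 + -1·-3 = 3
  a_11 = 0·3 + 0·-6 + 1·2 + -1·0 = 2
  a_12 = 0·2 + 0·3 + 1·-6 + -1·2 = -8
  a_13 = 0·-8 + 0·2 + 1·3 + -1·-6 = 9

0,0,1,-1 ; 9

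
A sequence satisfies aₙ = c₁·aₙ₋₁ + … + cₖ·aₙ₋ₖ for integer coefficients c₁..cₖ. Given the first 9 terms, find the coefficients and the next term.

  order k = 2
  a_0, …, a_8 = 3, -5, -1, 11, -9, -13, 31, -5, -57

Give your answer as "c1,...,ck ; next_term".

-1,-2 ; 67

  a_2 = -1·-5 + -2·3 = -1
  a_3 = -1·-1 + -2·-5 = 11
  a_4 = -1·11 + -2·-1 = -9
  a_5 = -1·-9 + -2·11 = -13
  a_6 = -1·-13 + -2·-9 = 31
  a_7 = -1·31 + -2·-13 = -5
  a_8 = -1·-5 + -2·31 = -57
  a_9 = -1·-57 + -2·-5 = 67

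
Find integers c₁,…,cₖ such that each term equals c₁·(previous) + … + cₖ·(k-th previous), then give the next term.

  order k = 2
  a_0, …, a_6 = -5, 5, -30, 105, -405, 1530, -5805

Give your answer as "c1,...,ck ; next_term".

-3,3 ; 22005

  a_2 = -3·5 + 3·-5 = -30
  a_3 = -3·-30 + 3·5 = 105
  a_4 = -3·105 + 3·-30 = -405
  a_5 = -3·-405 + 3·105 = 1530
  a_6 = -3·1530 + 3·-405 = -5805
  a_7 = -3·-5805 + 3·1530 = 22005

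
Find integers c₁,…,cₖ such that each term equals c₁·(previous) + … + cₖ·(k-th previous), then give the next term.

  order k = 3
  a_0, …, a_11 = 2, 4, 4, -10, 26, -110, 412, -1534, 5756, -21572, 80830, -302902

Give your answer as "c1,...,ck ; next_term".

  a_3 = -3·4 + 2·4 + -3·2 = -10
  a_4 = -3·-10 + 2·4 + -3·4 = 26
  a_5 = -3·26 + 2·-10 + -3·4 = -110
  a_6 = -3·-110 + 2·26 + -3·-10 = 412
  a_7 = -3·412 + 2·-110 + -3·26 = -1534
  a_8 = -3·-1534 + 2·412 + -3·-110 = 5756
  a_9 = -3·5756 + 2·-1534 + -3·412 = -21572
  a_10 = -3·-21572 + 2·5756 + -3·-1534 = 80830
  a_11 = -3·80830 + 2·-21572 + -3·5756 = -302902
  a_12 = -3·-302902 + 2·80830 + -3·-21572 = 1135082

-3,2,-3 ; 1135082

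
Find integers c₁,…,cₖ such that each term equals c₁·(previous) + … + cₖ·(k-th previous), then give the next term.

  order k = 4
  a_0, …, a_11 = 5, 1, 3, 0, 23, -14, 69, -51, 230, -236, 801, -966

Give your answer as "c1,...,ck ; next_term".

  a_4 = -1·0 + 2·3 + 2·1 + 3·5 = 23
  a_5 = -1·23 + 2·0 + 2·3 + 3·1 = -14
  a_6 = -1·-14 + 2·23 + 2·0 + 3·3 = 69
  a_7 = -1·69 + 2·-14 + 2·23 + 3·0 = -51
  a_8 = -1·-51 + 2·69 + 2·-14 + 3·23 = 230
  a_9 = -1·230 + 2·-51 + 2·69 + 3·-14 = -236
  a_10 = -1·-236 + 2·230 + 2·-51 + 3·69 = 801
  a_11 = -1·801 + 2·-236 + 2·230 + 3·-51 = -966
  a_12 = -1·-966 + 2·801 + 2·-236 + 3·230 = 2786

-1,2,2,3 ; 2786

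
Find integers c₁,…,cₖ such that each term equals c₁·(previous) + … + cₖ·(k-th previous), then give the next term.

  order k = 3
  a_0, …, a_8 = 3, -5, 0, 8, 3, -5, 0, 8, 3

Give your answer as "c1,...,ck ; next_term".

  a_3 = 1·0 + -1·-5 + 1·3 = 8
  a_4 = 1·8 + -1·0 + 1·-5 = 3
  a_5 = 1·3 + -1·8 + 1·0 = -5
  a_6 = 1·-5 + -1·3 + 1·8 = 0
  a_7 = 1·0 + -1·-5 + 1·3 = 8
  a_8 = 1·8 + -1·0 + 1·-5 = 3
  a_9 = 1·3 + -1·8 + 1·0 = -5

1,-1,1 ; -5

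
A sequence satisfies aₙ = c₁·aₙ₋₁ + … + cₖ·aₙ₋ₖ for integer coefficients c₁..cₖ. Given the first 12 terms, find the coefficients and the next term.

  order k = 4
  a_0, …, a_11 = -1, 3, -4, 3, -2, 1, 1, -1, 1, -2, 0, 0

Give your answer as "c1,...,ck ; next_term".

  a_4 = 0·3 + 0·-4 + -1·3 + -1·-1 = -2
  a_5 = 0·-2 + 0·3 + -1·-4 + -1·3 = 1
  a_6 = 0·1 + 0·-2 + -1·3 + -1·-4 = 1
  a_7 = 0·1 + 0·1 + -1·-2 + -1·3 = -1
  a_8 = 0·-1 + 0·1 + -1·1 + -1·-2 = 1
  a_9 = 0·1 + 0·-1 + -1·1 + -1·1 = -2
  a_10 = 0·-2 + 0·1 + -1·-1 + -1·1 = 0
  a_11 = 0·0 + 0·-2 + -1·1 + -1·-1 = 0
  a_12 = 0·0 + 0·0 + -1·-2 + -1·1 = 1

0,0,-1,-1 ; 1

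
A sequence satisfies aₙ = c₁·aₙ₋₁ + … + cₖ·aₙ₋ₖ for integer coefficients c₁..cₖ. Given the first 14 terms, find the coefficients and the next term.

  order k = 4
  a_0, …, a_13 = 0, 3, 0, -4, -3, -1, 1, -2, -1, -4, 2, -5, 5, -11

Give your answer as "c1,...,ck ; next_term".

  a_4 = 0·-4 + 1·0 + -1·3 + 1·0 = -3
  a_5 = 0·-3 + 1·-4 + -1·0 + 1·3 = -1
  a_6 = 0·-1 + 1·-3 + -1·-4 + 1·0 = 1
  a_7 = 0·1 + 1·-1 + -1·-3 + 1·-4 = -2
  a_8 = 0·-2 + 1·1 + -1·-1 + 1·-3 = -1
  a_9 = 0·-1 + 1·-2 + -1·1 + 1·-1 = -4
  a_10 = 0·-4 + 1·-1 + -1·-2 + 1·1 = 2
  a_11 = 0·2 + 1·-4 + -1·-1 + 1·-2 = -5
  a_12 = 0·-5 + 1·2 + -1·-4 + 1·-1 = 5
  a_13 = 0·5 + 1·-5 + -1·2 + 1·-4 = -11
  a_14 = 0·-11 + 1·5 + -1·-5 + 1·2 = 12

0,1,-1,1 ; 12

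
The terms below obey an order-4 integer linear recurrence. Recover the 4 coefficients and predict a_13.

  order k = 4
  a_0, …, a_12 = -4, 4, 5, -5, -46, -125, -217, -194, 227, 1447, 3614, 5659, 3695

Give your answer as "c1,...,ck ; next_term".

  a_4 = 3·-5 + -3·5 + -2·4 + 2·-4 = -46
  a_5 = 3·-46 + -3·-5 + -2·5 + 2·4 = -125
  a_6 = 3·-125 + -3·-46 + -2·-5 + 2·5 = -217
  a_7 = 3·-217 + -3·-125 + -2·-46 + 2·-5 = -194
  a_8 = 3·-194 + -3·-217 + -2·-125 + 2·-46 = 227
  a_9 = 3·227 + -3·-194 + -2·-217 + 2·-125 = 1447
  a_10 = 3·1447 + -3·227 + -2·-194 + 2·-217 = 3614
  a_11 = 3·3614 + -3·1447 + -2·227 + 2·-194 = 5659
  a_12 = 3·5659 + -3·3614 + -2·1447 + 2·227 = 3695
  a_13 = 3·3695 + -3·5659 + -2·3614 + 2·1447 = -10226

3,-3,-2,2 ; -10226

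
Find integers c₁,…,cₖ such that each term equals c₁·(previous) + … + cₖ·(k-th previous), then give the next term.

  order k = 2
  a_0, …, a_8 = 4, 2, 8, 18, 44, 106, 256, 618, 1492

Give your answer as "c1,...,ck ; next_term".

  a_2 = 2·2 + 1·4 = 8
  a_3 = 2·8 + 1·2 = 18
  a_4 = 2·18 + 1·8 = 44
  a_5 = 2·44 + 1·18 = 106
  a_6 = 2·106 + 1·44 = 256
  a_7 = 2·256 + 1·106 = 618
  a_8 = 2·618 + 1·256 = 1492
  a_9 = 2·1492 + 1·618 = 3602

2,1 ; 3602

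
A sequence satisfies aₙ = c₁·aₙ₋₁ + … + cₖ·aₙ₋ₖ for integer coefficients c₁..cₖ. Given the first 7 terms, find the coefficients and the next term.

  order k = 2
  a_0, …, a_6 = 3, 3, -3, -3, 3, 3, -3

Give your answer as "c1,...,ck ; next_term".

0,-1 ; -3

  a_2 = 0·3 + -1·3 = -3
  a_3 = 0·-3 + -1·3 = -3
  a_4 = 0·-3 + -1·-3 = 3
  a_5 = 0·3 + -1·-3 = 3
  a_6 = 0·3 + -1·3 = -3
  a_7 = 0·-3 + -1·3 = -3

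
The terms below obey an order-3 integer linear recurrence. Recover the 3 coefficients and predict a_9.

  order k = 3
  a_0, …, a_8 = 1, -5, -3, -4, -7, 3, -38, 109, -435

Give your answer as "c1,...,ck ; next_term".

  a_3 = -3·-3 + 3·-5 + 2·1 = -4
  a_4 = -3·-4 + 3·-3 + 2·-5 = -7
  a_5 = -3·-7 + 3·-4 + 2·-3 = 3
  a_6 = -3·3 + 3·-7 + 2·-4 = -38
  a_7 = -3·-38 + 3·3 + 2·-7 = 109
  a_8 = -3·109 + 3·-38 + 2·3 = -435
  a_9 = -3·-435 + 3·109 + 2·-38 = 1556

-3,3,2 ; 1556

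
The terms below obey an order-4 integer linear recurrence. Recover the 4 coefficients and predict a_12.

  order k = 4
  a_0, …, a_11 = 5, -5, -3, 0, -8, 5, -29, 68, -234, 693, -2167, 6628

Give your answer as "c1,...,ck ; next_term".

-3,1,3,2 ; -20440

  a_4 = -3·0 + 1·-3 + 3·-5 + 2·5 = -8
  a_5 = -3·-8 + 1·0 + 3·-3 + 2·-5 = 5
  a_6 = -3·5 + 1·-8 + 3·0 + 2·-3 = -29
  a_7 = -3·-29 + 1·5 + 3·-8 + 2·0 = 68
  a_8 = -3·68 + 1·-29 + 3·5 + 2·-8 = -234
  a_9 = -3·-234 + 1·68 + 3·-29 + 2·5 = 693
  a_10 = -3·693 + 1·-234 + 3·68 + 2·-29 = -2167
  a_11 = -3·-2167 + 1·693 + 3·-234 + 2·68 = 6628
  a_12 = -3·6628 + 1·-2167 + 3·693 + 2·-234 = -20440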